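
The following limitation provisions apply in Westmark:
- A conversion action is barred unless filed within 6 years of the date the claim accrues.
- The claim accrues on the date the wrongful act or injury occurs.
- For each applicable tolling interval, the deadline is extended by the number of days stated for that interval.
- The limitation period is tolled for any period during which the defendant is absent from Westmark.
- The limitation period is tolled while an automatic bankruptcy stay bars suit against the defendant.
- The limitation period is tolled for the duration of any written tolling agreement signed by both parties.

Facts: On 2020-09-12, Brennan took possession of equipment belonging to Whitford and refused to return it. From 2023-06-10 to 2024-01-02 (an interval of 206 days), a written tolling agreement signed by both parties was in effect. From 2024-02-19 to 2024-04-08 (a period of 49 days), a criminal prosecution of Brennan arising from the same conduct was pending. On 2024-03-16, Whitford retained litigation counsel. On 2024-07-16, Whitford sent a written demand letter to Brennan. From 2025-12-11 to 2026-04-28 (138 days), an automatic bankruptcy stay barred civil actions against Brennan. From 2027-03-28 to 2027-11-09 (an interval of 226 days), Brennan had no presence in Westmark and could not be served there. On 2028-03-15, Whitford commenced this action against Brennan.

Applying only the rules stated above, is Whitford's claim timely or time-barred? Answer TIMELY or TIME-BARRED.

The claim accrued on 2020-09-12, the date of the act.
The untolled deadline — 6 years after 2020-09-12 — is 2026-09-12.
The period was tolled for 206 days by the written tolling agreement (2023-06-10 to 2024-01-02), pushing the deadline to 2027-04-06.
Because the automatic bankruptcy stay ran from 2025-12-11 to 2026-04-28, the deadline is extended by 138 days to 2027-08-22.
The period was tolled for 226 days by the defendant's absence from the jurisdiction (2027-03-28 to 2027-11-09), pushing the deadline to 2028-04-04.
Although a criminal prosecution ran from 2024-02-19 to 2024-04-08, the stated rules do not make that a tolling event, so it is disregarded.
None of the other events listed affects the running of the period under the stated rules.
Whitford filed on 2028-03-15, before the 2028-04-04 deadline, so the action is timely.

TIMELY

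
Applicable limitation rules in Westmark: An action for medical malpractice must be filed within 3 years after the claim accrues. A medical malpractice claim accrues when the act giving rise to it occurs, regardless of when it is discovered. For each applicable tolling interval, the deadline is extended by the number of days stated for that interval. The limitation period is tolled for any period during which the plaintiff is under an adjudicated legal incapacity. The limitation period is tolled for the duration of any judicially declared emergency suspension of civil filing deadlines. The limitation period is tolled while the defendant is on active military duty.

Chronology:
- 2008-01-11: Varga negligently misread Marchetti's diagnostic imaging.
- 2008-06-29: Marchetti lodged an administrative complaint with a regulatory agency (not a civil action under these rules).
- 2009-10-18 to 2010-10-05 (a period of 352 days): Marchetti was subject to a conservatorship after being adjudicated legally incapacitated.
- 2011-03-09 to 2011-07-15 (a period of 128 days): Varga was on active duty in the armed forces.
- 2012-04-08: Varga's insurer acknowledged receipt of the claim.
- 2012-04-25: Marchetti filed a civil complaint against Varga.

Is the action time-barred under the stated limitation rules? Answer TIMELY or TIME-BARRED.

TIMELY

The claim accrued on 2008-01-11, when the wrongful act occurred.
Adding the 3 years base period to 2008-01-11 gives a deadline of 2011-01-11, before any tolling.
The period was tolled for 352 days by the plaintiff's legal incapacity (2009-10-18 to 2010-10-05), pushing the deadline to 2011-12-29.
The defendant's active military service from 2011-03-09 to 2011-07-15 tolled the period for 128 days, extending the deadline to 2012-05-05.
The other events in the timeline have no effect on the limitation period under the stated rules.
Marchetti filed on 2012-04-25, before the 2012-05-05 deadline, so the action is timely.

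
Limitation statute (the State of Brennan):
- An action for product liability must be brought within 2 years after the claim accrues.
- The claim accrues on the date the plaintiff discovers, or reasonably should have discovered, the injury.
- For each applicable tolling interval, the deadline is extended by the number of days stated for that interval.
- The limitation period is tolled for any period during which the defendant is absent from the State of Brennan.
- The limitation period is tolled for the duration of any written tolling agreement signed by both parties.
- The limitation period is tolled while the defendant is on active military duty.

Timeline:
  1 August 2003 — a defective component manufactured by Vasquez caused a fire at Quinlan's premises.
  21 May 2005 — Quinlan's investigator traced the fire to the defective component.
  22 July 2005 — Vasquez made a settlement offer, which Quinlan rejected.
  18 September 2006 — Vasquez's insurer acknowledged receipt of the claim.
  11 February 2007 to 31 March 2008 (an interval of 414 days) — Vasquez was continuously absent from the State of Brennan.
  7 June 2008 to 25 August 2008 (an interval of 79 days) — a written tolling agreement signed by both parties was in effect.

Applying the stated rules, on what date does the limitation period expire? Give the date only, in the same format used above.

Accrual is tied to discovery, so the period began on 21 May 2005 rather than on 1 August 2003 when the act occurred.
Adding the 2 years base period to 21 May 2005 gives a deadline of 21 May 2007, before any tolling.
The defendant's absence from the jurisdiction from 11 February 2007 to 31 March 2008 tolled the period for 414 days, extending the deadline to 8 July 2008.
Because the written tolling agreement ran from 7 June 2008 to 25 August 2008, the deadline is extended by 79 days to 25 September 2008.
The other events in the timeline have no effect on the limitation period under the stated rules.

25 September 2008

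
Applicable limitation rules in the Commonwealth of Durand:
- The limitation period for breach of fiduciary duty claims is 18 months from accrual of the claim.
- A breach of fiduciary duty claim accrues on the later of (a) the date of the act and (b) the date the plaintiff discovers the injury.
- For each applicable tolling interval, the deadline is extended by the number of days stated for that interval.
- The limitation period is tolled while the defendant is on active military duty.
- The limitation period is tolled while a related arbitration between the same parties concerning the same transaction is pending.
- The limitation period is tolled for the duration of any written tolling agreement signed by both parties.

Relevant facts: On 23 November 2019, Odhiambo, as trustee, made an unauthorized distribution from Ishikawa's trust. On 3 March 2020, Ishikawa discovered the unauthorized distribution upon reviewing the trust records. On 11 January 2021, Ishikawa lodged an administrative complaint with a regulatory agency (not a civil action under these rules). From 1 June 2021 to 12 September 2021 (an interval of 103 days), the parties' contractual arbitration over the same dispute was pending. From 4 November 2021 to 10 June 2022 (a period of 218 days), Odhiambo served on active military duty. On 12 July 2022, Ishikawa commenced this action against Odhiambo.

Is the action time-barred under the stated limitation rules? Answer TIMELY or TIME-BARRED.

Taking the later of the act (23 November 2019) and discovery (3 March 2020), the claim accrued on 3 March 2020.
18 months from 3 March 2020 is 3 September 2021.
The pending related arbitration from 1 June 2021 to 12 September 2021 tolled the period for 103 days, extending the deadline to 15 December 2021.
The period was tolled for 218 days by the defendant's active military service (4 November 2021 to 10 June 2022), pushing the deadline to 21 July 2022.
None of the other events listed affects the running of the period under the stated rules.
The 12 July 2022 filing precedes the 21 July 2022 deadline; the claim is timely.

TIMELY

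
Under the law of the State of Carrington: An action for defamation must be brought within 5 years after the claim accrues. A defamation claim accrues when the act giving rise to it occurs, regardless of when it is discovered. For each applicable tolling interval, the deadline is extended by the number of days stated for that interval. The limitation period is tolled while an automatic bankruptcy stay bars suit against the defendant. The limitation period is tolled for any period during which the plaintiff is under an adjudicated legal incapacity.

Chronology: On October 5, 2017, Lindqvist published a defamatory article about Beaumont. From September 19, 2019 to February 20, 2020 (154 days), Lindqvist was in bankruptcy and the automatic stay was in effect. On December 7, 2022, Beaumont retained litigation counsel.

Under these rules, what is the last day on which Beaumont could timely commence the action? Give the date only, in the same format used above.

The claim accrued on October 5, 2017, the date of the act.
The untolled deadline — 5 years after October 5, 2017 — is October 5, 2022.
The automatic bankruptcy stay from September 19, 2019 to February 20, 2020 tolled the period for 154 days, extending the deadline to March 8, 2023.
None of the other events listed affects the running of the period under the stated rules.

March 8, 2023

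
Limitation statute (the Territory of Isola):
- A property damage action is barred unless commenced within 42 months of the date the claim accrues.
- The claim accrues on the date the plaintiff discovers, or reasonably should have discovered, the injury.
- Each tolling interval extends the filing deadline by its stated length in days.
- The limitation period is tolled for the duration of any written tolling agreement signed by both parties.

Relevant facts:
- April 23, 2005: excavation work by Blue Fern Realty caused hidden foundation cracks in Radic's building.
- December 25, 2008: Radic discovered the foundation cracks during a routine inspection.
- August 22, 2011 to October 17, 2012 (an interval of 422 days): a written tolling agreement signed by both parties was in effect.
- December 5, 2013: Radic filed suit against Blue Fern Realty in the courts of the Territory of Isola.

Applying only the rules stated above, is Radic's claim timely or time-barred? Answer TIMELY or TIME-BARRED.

The claim did not accrue until Radic discovered the injury on December 25, 2008; the April 23, 2005 act date does not start the clock under the stated rule.
42 months from December 25, 2008 is June 25, 2012.
The period was tolled for 422 days by the written tolling agreement (August 22, 2011 to October 17, 2012), pushing the deadline to August 21, 2013.
The December 5, 2013 filing falls after the August 21, 2013 deadline; the claim is time-barred.

TIME-BARRED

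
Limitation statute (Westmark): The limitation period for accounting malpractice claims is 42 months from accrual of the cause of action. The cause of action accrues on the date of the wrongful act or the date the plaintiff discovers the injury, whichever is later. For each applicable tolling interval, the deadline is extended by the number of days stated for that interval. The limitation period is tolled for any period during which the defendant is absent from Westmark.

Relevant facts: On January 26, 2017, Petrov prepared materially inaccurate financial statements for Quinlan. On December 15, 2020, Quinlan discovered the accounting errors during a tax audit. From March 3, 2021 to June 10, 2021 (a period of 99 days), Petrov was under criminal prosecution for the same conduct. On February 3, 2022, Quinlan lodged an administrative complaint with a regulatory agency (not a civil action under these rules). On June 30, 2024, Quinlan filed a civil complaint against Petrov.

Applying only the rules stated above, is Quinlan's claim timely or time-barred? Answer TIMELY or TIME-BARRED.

The claim accrued on December 15, 2020 — the later of the January 26, 2017 act and the December 15, 2020 discovery.
42 months from December 15, 2020 is June 15, 2024.
The pending criminal prosecution from March 3, 2021 to June 10, 2021 does not toll the period, because no stated rule makes a criminal prosecution a tolling event.
None of the other events listed affects the running of the period under the stated rules.
Filing on June 30, 2024 missed the June 15, 2024 deadline — the action is time-barred.

TIME-BARRED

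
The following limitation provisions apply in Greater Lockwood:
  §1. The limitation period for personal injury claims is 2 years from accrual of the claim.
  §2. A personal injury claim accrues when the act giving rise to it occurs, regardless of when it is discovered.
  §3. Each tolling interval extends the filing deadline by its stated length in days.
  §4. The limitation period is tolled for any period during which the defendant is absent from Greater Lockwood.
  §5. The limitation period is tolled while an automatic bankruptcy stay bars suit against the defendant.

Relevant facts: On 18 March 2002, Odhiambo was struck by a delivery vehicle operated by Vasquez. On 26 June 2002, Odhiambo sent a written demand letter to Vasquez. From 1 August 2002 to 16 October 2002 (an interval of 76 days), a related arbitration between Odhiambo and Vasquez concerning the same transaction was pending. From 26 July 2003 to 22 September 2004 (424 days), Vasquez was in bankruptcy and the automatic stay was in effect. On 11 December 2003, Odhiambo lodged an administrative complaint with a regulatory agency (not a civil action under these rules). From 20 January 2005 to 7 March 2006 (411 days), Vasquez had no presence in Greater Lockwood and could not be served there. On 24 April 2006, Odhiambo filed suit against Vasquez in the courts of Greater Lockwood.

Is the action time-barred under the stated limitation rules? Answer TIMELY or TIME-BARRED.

TIMELY

The limitation period began to run on 18 March 2002.
Adding the 2 years base period to 18 March 2002 gives a deadline of 18 March 2004, before any tolling.
Because the automatic bankruptcy stay ran from 26 July 2003 to 22 September 2004, the deadline is extended by 424 days to 16 May 2005.
The period was tolled for 411 days by the defendant's absence from the jurisdiction (20 January 2005 to 7 March 2006), pushing the deadline to 1 July 2006.
Although a pending arbitration ran from 1 August 2002 to 16 October 2002, the stated rules do not make that a tolling event, so it is disregarded.
None of the other events listed affects the running of the period under the stated rules.
Filing on 24 April 2006 beat the 1 July 2006 deadline — the action is timely.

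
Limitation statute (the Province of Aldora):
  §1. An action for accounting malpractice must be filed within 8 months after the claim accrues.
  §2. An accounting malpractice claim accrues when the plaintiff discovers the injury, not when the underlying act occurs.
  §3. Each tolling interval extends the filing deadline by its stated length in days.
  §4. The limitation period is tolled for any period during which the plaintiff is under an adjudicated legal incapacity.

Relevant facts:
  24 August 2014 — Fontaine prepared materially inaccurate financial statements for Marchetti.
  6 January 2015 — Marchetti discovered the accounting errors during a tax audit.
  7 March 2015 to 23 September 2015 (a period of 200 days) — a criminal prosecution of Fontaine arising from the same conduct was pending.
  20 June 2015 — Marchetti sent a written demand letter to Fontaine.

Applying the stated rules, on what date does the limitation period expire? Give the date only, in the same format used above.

6 September 2015

Under the discovery rule, the claim accrued on 6 January 2015, when Marchetti discovered the injury — not on the 24 August 2014 date of the underlying act.
8 months from 6 January 2015 is 6 September 2015.
Although a criminal prosecution ran from 7 March 2015 to 23 September 2015, the stated rules do not make that a tolling event, so it is disregarded.
Nothing else in the chronology tolls or restarts the period.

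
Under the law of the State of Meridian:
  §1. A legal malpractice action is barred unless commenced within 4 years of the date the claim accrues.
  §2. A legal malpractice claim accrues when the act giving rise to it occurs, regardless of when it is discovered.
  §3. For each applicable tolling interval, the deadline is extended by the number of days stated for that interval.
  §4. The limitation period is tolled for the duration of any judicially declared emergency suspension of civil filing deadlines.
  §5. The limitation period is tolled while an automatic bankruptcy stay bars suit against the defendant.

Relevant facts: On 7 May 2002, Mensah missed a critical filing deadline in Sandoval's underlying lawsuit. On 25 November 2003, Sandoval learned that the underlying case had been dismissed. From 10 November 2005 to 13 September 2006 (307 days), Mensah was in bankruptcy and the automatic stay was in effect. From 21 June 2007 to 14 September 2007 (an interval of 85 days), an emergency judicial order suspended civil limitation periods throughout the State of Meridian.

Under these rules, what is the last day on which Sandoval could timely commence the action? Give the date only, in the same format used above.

Accrual is governed by the date of the act, so the period began to run on 7 May 2002; the later discovery on 25 November 2003 is irrelevant under the stated rule.
Adding the 4 years base period to 7 May 2002 gives a deadline of 7 May 2006, before any tolling.
The period was tolled for 307 days by the automatic bankruptcy stay (10 November 2005 to 13 September 2006), pushing the deadline to 10 March 2007.
By the time the emergency suspension of filing deadlines began on 21 June 2007, the limitation period had already expired on 10 March 2007; that interval cannot revive it.

10 March 2007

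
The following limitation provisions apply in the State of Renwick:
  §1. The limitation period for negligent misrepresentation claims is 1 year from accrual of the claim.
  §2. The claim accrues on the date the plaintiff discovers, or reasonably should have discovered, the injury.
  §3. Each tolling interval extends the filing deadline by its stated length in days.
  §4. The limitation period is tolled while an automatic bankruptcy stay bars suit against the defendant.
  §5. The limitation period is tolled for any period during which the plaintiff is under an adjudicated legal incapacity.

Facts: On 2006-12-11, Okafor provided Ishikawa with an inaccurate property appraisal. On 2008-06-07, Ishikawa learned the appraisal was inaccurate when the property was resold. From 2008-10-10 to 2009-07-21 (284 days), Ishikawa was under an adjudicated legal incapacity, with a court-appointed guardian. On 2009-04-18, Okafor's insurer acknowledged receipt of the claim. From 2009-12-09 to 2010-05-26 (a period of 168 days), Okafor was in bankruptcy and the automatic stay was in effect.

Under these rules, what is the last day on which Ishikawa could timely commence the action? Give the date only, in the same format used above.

2010-09-02

Accrual is tied to discovery, so the period began on 2008-06-07 rather than on 2006-12-11 when the act occurred.
Adding the 1 year base period to 2008-06-07 gives a deadline of 2009-06-07, before any tolling.
The plaintiff's legal incapacity from 2008-10-10 to 2009-07-21 tolled the period for 284 days, extending the deadline to 2010-03-18.
The automatic bankruptcy stay from 2009-12-09 to 2010-05-26 tolled the period for 168 days, extending the deadline to 2010-09-02.
None of the other events listed affects the running of the period under the stated rules.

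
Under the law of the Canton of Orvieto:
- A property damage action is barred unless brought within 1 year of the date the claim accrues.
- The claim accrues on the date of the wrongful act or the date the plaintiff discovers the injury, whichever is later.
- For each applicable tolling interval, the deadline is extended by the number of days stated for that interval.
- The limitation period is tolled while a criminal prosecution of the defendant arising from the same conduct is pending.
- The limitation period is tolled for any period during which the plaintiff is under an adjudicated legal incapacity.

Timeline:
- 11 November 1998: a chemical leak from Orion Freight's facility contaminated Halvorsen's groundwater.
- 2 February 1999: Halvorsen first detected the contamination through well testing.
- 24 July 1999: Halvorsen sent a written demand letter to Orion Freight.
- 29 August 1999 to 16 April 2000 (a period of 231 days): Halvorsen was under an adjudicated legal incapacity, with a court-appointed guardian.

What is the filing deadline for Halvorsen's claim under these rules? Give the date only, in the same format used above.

Taking the later of the act (11 November 1998) and discovery (2 February 1999), the claim accrued on 2 February 1999.
The untolled deadline — 1 year after 2 February 1999 — is 2 February 2000.
The plaintiff's legal incapacity from 29 August 1999 to 16 April 2000 tolled the period for 231 days, extending the deadline to 20 September 2000.
The other events in the timeline have no effect on the limitation period under the stated rules.

20 September 2000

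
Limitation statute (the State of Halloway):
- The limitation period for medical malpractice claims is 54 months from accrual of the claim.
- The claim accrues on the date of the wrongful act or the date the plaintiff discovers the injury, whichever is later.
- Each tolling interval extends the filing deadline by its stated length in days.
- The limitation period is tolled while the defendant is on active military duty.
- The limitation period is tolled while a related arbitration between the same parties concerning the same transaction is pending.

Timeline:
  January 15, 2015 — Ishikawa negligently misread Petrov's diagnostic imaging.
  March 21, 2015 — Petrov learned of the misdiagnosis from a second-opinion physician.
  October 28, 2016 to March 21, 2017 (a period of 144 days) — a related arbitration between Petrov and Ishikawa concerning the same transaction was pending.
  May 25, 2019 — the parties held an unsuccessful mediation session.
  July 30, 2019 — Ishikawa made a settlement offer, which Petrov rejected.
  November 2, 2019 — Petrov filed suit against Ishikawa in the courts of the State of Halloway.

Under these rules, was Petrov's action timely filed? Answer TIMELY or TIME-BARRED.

The claim accrued on March 21, 2015 — the later of the January 15, 2015 act and the March 21, 2015 discovery.
The untolled deadline — 54 months after March 21, 2015 — is September 21, 2019.
Because the pending related arbitration ran from October 28, 2016 to March 21, 2017, the deadline is extended by 144 days to February 12, 2020.
None of the other events listed affects the running of the period under the stated rules.
Petrov filed on November 2, 2019, before the February 12, 2020 deadline, so the action is timely.

TIMELY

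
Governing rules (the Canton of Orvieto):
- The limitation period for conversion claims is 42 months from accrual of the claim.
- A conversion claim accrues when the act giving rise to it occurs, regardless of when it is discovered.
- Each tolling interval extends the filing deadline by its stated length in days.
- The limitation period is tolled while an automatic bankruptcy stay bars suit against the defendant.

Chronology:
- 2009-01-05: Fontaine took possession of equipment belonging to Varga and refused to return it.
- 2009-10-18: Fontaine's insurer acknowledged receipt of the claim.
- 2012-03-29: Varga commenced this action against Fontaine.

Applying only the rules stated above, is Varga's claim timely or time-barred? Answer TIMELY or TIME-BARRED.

The limitation period began to run on 2009-01-05.
The untolled deadline — 42 months after 2009-01-05 — is 2012-07-05.
The other events in the timeline have no effect on the limitation period under the stated rules.
Varga filed on 2012-03-29, before the 2012-07-05 deadline, so the action is timely.

TIMELY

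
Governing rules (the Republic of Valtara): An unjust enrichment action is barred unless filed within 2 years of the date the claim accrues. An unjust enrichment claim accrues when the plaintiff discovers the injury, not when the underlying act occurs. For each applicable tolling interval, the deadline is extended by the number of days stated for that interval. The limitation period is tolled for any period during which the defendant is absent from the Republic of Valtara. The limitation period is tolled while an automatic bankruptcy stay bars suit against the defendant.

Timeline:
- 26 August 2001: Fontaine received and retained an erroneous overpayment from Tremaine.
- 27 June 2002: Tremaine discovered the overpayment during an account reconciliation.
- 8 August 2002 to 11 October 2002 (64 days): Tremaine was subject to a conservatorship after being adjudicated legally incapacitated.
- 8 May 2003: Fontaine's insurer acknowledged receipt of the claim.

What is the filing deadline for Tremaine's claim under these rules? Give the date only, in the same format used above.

Accrual is tied to discovery, so the period began on 27 June 2002 rather than on 26 August 2001 when the act occurred.
The untolled deadline — 2 years after 27 June 2002 — is 27 June 2004.
Although the plaintiff's incapacity ran from 8 August 2002 to 11 October 2002, the stated rules do not make that a tolling event, so it is disregarded.
Nothing else in the chronology tolls or restarts the period.

27 June 2004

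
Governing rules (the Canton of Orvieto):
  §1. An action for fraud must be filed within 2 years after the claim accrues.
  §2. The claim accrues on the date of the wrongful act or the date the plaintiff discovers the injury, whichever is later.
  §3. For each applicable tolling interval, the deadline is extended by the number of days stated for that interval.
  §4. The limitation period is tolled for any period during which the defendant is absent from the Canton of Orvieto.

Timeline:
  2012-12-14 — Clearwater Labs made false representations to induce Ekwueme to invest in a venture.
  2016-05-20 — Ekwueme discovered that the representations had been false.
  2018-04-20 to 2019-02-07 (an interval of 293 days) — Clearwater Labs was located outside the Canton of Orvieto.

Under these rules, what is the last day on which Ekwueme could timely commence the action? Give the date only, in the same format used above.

The claim accrued on 2016-05-20 — the later of the 2012-12-14 act and the 2016-05-20 discovery.
2 years from 2016-05-20 is 2018-05-20.
Because the defendant's absence from the jurisdiction ran from 2018-04-20 to 2019-02-07, the deadline is extended by 293 days to 2019-03-09.

2019-03-09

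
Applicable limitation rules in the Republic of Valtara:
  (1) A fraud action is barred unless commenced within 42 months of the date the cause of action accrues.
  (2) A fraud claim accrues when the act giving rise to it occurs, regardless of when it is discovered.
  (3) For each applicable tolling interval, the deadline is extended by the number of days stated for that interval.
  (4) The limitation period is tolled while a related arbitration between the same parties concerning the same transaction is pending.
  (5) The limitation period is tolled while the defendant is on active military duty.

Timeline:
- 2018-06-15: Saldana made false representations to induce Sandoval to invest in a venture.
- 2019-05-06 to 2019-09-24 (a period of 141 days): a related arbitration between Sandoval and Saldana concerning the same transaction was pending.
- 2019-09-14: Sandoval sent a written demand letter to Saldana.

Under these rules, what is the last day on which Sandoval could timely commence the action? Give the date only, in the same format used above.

2022-05-05

The cause of action accrued on 2018-06-15, the date of the act.
42 months from 2018-06-15 is 2021-12-15.
The pending related arbitration from 2019-05-06 to 2019-09-24 tolled the period for 141 days, extending the deadline to 2022-05-05.
Nothing else in the chronology tolls or restarts the period.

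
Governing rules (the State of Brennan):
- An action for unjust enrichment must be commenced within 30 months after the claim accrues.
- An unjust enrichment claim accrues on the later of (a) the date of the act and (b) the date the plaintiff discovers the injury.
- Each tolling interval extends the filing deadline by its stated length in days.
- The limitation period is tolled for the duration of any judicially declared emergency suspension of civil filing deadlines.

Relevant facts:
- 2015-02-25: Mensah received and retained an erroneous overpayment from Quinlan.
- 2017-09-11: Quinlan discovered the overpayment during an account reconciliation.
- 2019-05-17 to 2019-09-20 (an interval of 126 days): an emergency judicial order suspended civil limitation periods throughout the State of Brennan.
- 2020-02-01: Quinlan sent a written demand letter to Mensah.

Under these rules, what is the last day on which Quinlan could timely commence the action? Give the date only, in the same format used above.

Taking the later of the act (2015-02-25) and discovery (2017-09-11), the claim accrued on 2017-09-11.
30 months from 2017-09-11 is 2020-03-11.
Because the emergency suspension of filing deadlines ran from 2019-05-17 to 2019-09-20, the deadline is extended by 126 days to 2020-07-15.
Nothing else in the chronology tolls or restarts the period.

2020-07-15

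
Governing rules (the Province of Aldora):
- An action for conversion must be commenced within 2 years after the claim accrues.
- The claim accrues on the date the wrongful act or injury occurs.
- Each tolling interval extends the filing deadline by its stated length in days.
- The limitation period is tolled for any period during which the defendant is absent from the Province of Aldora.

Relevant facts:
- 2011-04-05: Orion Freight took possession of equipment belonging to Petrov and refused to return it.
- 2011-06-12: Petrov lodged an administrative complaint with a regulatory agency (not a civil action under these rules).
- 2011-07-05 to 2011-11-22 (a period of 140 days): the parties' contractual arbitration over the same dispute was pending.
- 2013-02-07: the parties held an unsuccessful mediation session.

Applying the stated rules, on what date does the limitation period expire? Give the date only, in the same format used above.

2013-04-05

The claim accrued on 2011-04-05, the date of the act.
The untolled deadline — 2 years after 2011-04-05 — is 2013-04-05.
The pending related arbitration from 2011-07-05 to 2011-11-22 does not toll the period, because no stated rule makes a pending arbitration a tolling event.
Nothing else in the chronology tolls or restarts the period.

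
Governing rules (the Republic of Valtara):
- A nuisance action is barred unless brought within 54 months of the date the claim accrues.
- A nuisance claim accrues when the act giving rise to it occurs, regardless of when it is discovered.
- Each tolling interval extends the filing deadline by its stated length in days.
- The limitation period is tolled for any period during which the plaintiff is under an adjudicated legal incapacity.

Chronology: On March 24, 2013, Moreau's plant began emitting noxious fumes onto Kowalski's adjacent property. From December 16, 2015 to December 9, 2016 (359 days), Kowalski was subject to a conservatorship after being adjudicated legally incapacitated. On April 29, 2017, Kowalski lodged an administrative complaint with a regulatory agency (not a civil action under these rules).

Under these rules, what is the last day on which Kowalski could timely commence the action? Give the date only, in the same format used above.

September 18, 2018

The claim accrued on March 24, 2013, the date of the act.
54 months from March 24, 2013 is September 24, 2017.
The plaintiff's legal incapacity from December 16, 2015 to December 9, 2016 tolled the period for 359 days, extending the deadline to September 18, 2018.
Nothing else in the chronology tolls or restarts the period.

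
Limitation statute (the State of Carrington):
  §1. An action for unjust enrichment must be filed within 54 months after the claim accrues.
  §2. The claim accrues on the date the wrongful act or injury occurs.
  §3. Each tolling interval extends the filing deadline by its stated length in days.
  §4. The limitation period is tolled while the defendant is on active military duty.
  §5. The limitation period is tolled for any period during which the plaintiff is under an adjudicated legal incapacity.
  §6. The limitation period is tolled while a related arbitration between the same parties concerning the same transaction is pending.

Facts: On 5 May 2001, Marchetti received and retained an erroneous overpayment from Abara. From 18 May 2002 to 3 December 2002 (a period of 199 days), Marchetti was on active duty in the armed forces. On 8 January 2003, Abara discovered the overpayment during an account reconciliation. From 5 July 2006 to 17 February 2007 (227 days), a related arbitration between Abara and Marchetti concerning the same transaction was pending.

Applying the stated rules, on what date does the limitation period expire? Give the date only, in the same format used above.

Accrual is governed by the date of the act, so the period began to run on 5 May 2001; the later discovery on 8 January 2003 is irrelevant under the stated rule.
54 months from 5 May 2001 is 5 November 2005.
Because the defendant's active military service ran from 18 May 2002 to 3 December 2002, the deadline is extended by 199 days to 23 May 2006.
By the time the pending related arbitration began on 5 July 2006, the limitation period had already expired on 23 May 2006; that interval cannot revive it.

23 May 2006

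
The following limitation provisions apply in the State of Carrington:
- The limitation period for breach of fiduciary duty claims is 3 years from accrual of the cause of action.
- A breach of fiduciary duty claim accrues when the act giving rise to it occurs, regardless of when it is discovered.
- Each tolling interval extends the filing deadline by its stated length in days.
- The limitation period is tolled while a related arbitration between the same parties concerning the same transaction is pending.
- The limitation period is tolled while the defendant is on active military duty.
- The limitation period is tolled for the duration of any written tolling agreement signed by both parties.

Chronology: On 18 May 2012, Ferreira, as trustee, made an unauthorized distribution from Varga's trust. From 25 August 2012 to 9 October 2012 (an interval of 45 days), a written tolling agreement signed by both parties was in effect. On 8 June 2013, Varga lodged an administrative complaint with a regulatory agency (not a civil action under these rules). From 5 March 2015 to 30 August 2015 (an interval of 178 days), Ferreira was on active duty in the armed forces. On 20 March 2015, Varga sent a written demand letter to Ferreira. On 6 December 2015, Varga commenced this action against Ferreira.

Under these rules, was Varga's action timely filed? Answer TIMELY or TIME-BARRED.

TIMELY

The claim accrued on 18 May 2012, when the wrongful act occurred.
3 years from 18 May 2012 is 18 May 2015.
The period was tolled for 45 days by the written tolling agreement (25 August 2012 to 9 October 2012), pushing the deadline to 2 July 2015.
The period was tolled for 178 days by the defendant's active military service (5 March 2015 to 30 August 2015), pushing the deadline to 27 December 2015.
The other events in the timeline have no effect on the limitation period under the stated rules.
Varga filed on 6 December 2015, before the 27 December 2015 deadline, so the action is timely.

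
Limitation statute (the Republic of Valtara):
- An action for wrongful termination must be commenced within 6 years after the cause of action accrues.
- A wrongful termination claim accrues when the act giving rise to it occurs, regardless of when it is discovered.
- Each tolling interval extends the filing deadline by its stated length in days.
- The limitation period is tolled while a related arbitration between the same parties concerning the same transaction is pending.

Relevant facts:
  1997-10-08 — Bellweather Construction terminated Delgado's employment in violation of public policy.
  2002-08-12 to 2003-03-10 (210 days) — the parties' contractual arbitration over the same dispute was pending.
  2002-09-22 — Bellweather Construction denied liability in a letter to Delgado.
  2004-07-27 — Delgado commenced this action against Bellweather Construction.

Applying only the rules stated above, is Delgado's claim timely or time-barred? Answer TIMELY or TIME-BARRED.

TIME-BARRED

The claim accrued on 1997-10-08, when the wrongful act occurred.
Adding the 6 years base period to 1997-10-08 gives a deadline of 2003-10-08, before any tolling.
The period was tolled for 210 days by the pending related arbitration (2002-08-12 to 2003-03-10), pushing the deadline to 2004-05-05.
Nothing else in the chronology tolls or restarts the period.
Delgado filed on 2004-07-27, after the 2004-05-05 deadline, so the action is time-barred.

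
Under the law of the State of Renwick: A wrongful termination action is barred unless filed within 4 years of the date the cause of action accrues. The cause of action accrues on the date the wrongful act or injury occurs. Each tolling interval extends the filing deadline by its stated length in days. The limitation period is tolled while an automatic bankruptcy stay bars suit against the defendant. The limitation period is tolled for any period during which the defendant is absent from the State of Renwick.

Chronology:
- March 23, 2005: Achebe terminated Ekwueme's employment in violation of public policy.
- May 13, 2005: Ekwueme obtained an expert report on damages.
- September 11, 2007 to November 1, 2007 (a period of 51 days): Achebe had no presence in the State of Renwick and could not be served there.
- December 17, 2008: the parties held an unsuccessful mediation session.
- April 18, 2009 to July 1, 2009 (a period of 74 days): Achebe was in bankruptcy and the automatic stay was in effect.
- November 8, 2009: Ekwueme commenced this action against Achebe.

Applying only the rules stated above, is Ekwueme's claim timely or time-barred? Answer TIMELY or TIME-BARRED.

TIME-BARRED

The limitation period began to run on March 23, 2005.
The untolled deadline — 4 years after March 23, 2005 — is March 23, 2009.
The period was tolled for 51 days by the defendant's absence from the jurisdiction (September 11, 2007 to November 1, 2007), pushing the deadline to May 13, 2009.
The period was tolled for 74 days by the automatic bankruptcy stay (April 18, 2009 to July 1, 2009), pushing the deadline to July 26, 2009.
The other events in the timeline have no effect on the limitation period under the stated rules.
Ekwueme filed on November 8, 2009, after the July 26, 2009 deadline, so the action is time-barred.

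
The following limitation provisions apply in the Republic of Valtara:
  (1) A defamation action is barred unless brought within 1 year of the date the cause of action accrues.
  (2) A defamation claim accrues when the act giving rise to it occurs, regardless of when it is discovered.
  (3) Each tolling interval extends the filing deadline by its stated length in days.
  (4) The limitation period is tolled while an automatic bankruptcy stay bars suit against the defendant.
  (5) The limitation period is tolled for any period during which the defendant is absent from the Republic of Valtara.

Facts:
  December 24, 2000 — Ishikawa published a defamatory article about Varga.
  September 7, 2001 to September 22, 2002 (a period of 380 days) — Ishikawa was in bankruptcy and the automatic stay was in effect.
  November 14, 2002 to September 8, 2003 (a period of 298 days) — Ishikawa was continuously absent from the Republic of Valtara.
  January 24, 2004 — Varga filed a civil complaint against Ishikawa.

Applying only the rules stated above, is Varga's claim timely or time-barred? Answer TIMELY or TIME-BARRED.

TIME-BARRED

The claim accrued on December 24, 2000, when the wrongful act occurred.
Adding the 1 year base period to December 24, 2000 gives a deadline of December 24, 2001, before any tolling.
The automatic bankruptcy stay from September 7, 2001 to September 22, 2002 tolled the period for 380 days, extending the deadline to January 8, 2003.
Because the defendant's absence from the jurisdiction ran from November 14, 2002 to September 8, 2003, the deadline is extended by 298 days to November 2, 2003.
The January 24, 2004 filing falls after the November 2, 2003 deadline; the claim is time-barred.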